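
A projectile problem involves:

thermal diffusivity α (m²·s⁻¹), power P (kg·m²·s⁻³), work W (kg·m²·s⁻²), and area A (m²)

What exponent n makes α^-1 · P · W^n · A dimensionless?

-1

Balance the M exponent: (1)·n from W, plus −(0) + (1) + (0) = 1 from the rest, must sum to zero.
n + 1 = 0, so n = -1.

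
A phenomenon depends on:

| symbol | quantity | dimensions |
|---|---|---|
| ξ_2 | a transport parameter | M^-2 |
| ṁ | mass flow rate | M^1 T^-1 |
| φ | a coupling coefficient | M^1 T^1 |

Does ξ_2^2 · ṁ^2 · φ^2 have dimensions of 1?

Sum the exponent of each base dimension across the product:
  M: 2·[ξ_2]_M + 2·[ṁ]_M + 2·[φ]_M = 2·(-2) + 2·(1) + 2·(1) = 0
  L: 2·[ξ_2]_L + 2·[ṁ]_L + 2·[φ]_L = 2·(0) + 2·(0) + 2·(0) = 0
  T: 2·[ξ_2]_T + 2·[ṁ]_T + 2·[φ]_T = 2·(0) + 2·(-1) + 2·(1) = 0
All base exponents vanish — dimensionless.

yes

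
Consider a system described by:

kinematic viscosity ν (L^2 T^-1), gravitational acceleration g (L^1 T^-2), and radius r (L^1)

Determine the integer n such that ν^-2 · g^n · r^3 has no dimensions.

1

Balance the L exponent: (1)·n from g, plus −2·(2) + 3·(1) = -1 from the rest, must sum to zero.
n − 1 = 0, so n = 1.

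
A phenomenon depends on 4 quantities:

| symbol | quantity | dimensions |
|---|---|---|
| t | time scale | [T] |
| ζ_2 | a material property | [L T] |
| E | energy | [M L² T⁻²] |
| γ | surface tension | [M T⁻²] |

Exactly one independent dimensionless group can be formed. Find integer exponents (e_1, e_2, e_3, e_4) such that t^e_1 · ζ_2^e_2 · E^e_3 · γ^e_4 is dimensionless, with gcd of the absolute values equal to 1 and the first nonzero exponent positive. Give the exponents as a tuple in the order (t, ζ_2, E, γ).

(2, -2, 1, -1)

M: e_1·(0) + e_2·(0) + e_3·(1) + e_4·(1) = 0
L: e_1·(0) + e_2·(1) + e_3·(2) + e_4·(0) = 0
T: e_1·(1) + e_2·(1) + e_3·(-2) + e_4·(-2) = 0
Solving this homogeneous linear system for the smallest-integer solution (first nonzero entry positive) gives (2, -2, 1, -1).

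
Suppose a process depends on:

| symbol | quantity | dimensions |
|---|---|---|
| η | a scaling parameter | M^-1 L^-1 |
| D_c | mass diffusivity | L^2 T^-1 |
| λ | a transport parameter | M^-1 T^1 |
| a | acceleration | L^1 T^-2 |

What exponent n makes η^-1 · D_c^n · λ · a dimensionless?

Balance the L exponent: (2)·n from D_c, plus −(-1) + (0) + (1) = 2 from the rest, must sum to zero.
2n + 2 = 0, so n = -1.

-1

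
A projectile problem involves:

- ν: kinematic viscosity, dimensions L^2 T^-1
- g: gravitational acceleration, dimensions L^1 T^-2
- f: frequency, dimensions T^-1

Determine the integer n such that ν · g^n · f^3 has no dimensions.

-2

Balance the L exponent: (1)·n from g, plus (2) + 3·(0) = 2 from the rest, must sum to zero.
n + 2 = 0, so n = -2.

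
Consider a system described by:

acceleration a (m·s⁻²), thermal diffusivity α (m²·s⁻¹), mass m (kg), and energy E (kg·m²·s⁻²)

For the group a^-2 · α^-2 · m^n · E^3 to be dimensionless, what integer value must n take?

Balance the M exponent: (1)·n from m, plus −2·(0) − 2·(0) + 3·(1) = 3 from the rest, must sum to zero.
n + 3 = 0, so n = -3.

-3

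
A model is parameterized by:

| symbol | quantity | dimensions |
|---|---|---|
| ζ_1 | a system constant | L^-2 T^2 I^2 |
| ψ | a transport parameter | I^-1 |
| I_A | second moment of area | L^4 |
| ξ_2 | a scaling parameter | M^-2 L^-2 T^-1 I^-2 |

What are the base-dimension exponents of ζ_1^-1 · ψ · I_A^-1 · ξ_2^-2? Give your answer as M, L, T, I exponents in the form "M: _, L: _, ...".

M: 4, L: 2, T: 0, I: 1

Collect each base-dimension exponent across the product:
  M: −(0) + (0) − (0) − 2·(-2) = 4
  L: −(-2) + (0) − (4) − 2·(-2) = 2
  T: −(2) + (0) − (0) − 2·(-1) = 0
  I: −(2) + (-1) − (0) − 2·(-2) = 1
So the dimensions are [M⁴ L² I].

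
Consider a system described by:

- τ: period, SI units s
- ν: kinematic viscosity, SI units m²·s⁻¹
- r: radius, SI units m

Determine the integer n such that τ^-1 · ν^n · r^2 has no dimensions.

-1

Balance the L exponent: (2)·n from ν, plus −(0) + 2·(1) = 2 from the rest, must sum to zero.
2n + 2 = 0, so n = -1.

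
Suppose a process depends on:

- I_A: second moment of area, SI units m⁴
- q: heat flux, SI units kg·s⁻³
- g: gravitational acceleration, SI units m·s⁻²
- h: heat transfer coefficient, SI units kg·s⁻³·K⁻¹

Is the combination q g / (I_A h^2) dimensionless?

no

Sum the exponent of each base dimension across the product:
  M: −[I_A]_M + [q]_M + [g]_M − 2·[h]_M = −(0) + (1) + (0) − 2·(1) = -1
  L: −[I_A]_L + [q]_L + [g]_L − 2·[h]_L = −(4) + (0) + (1) − 2·(0) = -3
  T: −[I_A]_T + [q]_T + [g]_T − 2·[h]_T = −(0) + (-3) + (-2) − 2·(-3) = 1
  Θ: −[I_A]_Θ + [q]_Θ + [g]_Θ − 2·[h]_Θ = −(0) + (0) + (0) − 2·(-1) = 2
Net dimensions [M⁻¹ L⁻³ T Θ²] ≠ [1] — not dimensionless.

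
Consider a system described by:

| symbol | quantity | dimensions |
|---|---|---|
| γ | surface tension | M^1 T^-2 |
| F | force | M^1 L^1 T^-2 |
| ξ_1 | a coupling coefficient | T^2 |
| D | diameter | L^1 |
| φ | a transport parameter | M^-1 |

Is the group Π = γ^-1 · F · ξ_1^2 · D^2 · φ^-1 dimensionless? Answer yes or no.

Sum the exponent of each base dimension across the product:
  M: −[γ]_M + [F]_M + 2·[ξ_1]_M + 2·[D]_M − [φ]_M = −(1) + (1) + 2·(0) + 2·(0) − (-1) = 1
  L: −[γ]_L + [F]_L + 2·[ξ_1]_L + 2·[D]_L − [φ]_L = −(0) + (1) + 2·(0) + 2·(1) − (0) = 3
  T: −[γ]_T + [F]_T + 2·[ξ_1]_T + 2·[D]_T − [φ]_T = −(-2) + (-2) + 2·(2) + 2·(0) − (0) = 4
Net dimensions [M L³ T⁴] ≠ [1] — not dimensionless.

no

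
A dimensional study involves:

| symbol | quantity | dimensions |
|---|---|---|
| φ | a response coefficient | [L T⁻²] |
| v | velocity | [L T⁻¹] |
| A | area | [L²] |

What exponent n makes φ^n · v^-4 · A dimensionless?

2

Balance the L exponent: (1)·n from φ, plus −4·(1) + (2) = -2 from the rest, must sum to zero.
n − 2 = 0, so n = 2.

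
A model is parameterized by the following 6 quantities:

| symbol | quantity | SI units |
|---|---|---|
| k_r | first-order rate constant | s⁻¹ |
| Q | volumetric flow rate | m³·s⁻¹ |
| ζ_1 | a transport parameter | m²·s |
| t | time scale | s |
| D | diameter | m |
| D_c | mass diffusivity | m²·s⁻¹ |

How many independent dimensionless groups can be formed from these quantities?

There are 6 variables and 2 base dimensions (L, T).
The dimension matrix has rank 2.
Independent dimensionless groups: 6 − 2 = 4.

4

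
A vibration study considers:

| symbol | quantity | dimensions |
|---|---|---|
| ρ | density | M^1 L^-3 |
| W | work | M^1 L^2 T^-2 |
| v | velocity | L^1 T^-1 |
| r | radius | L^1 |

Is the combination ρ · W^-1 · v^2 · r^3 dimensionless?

yes

Sum the exponent of each base dimension across the product:
  M: [ρ]_M − [W]_M + 2·[v]_M + 3·[r]_M = (1) − (1) + 2·(0) + 3·(0) = 0
  L: [ρ]_L − [W]_L + 2·[v]_L + 3·[r]_L = (-3) − (2) + 2·(1) + 3·(1) = 0
  T: [ρ]_T − [W]_T + 2·[v]_T + 3·[r]_T = (0) − (-2) + 2·(-1) + 3·(0) = 0
All base exponents vanish — dimensionless.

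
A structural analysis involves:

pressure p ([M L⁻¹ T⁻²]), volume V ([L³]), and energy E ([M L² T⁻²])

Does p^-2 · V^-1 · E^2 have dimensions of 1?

Sum the exponent of each base dimension across the product:
  M: −2·[p]_M − [V]_M + 2·[E]_M = −2·(1) − (0) + 2·(1) = 0
  L: −2·[p]_L − [V]_L + 2·[E]_L = −2·(-1) − (3) + 2·(2) = 3
  T: −2·[p]_T − [V]_T + 2·[E]_T = −2·(-2) − (0) + 2·(-2) = 0
Net dimensions [L³] ≠ [1] — not dimensionless.

no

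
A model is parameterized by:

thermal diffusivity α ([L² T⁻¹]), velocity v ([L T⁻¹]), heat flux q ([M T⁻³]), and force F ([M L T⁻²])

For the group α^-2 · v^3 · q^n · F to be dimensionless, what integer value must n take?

-1

Balance the M exponent: (1)·n from q, plus −2·(0) + 3·(0) + (1) = 1 from the rest, must sum to zero.
n + 1 = 0, so n = -1.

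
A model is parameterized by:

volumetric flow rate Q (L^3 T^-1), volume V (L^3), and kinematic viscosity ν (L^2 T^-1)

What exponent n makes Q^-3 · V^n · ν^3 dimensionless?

1

Balance the L exponent: (3)·n from V, plus −3·(3) + 3·(2) = -3 from the rest, must sum to zero.
3n − 3 = 0, so n = 1.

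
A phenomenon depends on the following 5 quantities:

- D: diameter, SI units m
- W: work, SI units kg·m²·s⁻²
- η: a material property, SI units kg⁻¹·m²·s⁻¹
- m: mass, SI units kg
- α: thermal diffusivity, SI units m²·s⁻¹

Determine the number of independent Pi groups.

There are 5 variables and 3 base dimensions (M, L, T).
The dimension matrix has rank 3.
Independent dimensionless groups: 5 − 3 = 2.

2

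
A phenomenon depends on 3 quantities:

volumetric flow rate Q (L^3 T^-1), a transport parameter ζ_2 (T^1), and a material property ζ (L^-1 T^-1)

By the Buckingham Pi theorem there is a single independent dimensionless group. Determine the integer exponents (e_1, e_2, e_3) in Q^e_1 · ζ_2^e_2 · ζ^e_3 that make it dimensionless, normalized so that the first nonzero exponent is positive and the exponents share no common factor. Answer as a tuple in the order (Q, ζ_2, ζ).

L: e_1·(3) + e_2·(0) + e_3·(-1) = 0
T: e_1·(-1) + e_2·(1) + e_3·(-1) = 0
Solving this homogeneous linear system for the smallest-integer solution (first nonzero entry positive) gives (1, 4, 3).

(1, 4, 3)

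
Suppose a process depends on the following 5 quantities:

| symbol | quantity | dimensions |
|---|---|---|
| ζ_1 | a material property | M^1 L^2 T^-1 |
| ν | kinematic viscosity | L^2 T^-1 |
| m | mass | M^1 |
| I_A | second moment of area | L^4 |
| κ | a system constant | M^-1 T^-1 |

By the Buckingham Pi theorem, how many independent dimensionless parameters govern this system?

2

There are 5 variables and 3 base dimensions (M, L, T).
The dimension matrix has rank 3.
Independent dimensionless groups: 5 − 3 = 2.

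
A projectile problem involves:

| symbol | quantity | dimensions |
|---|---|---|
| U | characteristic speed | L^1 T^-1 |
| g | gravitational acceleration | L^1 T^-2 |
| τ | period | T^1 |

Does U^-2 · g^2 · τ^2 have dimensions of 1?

yes

Sum the exponent of each base dimension across the product:
  L: −2·[U]_L + 2·[g]_L + 2·[τ]_L = −2·(1) + 2·(1) + 2·(0) = 0
  T: −2·[U]_T + 2·[g]_T + 2·[τ]_T = −2·(-1) + 2·(-2) + 2·(1) = 0
All base exponents vanish — dimensionless.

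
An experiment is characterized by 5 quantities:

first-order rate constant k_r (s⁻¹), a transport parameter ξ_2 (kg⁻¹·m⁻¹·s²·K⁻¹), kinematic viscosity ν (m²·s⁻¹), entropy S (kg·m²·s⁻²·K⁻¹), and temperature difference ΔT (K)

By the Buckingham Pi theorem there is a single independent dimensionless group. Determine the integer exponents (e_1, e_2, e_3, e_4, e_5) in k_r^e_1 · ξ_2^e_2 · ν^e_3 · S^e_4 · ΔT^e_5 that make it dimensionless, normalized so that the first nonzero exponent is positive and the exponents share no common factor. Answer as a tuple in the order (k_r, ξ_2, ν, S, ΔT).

M: e_1·(0) + e_2·(-1) + e_3·(0) + e_4·(1) + e_5·(0) = 0
L: e_1·(0) + e_2·(-1) + e_3·(2) + e_4·(2) + e_5·(0) = 0
T: e_1·(-1) + e_2·(2) + e_3·(-1) + e_4·(-2) + e_5·(0) = 0
Θ: e_1·(0) + e_2·(-1) + e_3·(0) + e_4·(-1) + e_5·(1) = 0
Solving this homogeneous linear system for the smallest-integer solution (first nonzero entry positive) gives (1, 2, -1, 2, 4).

(1, 2, -1, 2, 4)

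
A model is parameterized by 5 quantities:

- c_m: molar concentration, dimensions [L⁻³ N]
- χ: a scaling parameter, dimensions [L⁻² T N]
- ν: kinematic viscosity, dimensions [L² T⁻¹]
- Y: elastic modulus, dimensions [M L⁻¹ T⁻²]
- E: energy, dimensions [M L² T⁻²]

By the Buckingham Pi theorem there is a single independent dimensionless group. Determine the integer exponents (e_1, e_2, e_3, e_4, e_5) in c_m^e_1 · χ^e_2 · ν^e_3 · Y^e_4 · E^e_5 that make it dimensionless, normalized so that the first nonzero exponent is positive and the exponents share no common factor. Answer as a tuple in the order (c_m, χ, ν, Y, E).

(1, -1, -1, -1, 1)

M: e_1·(0) + e_2·(0) + e_3·(0) + e_4·(1) + e_5·(1) = 0
L: e_1·(-3) + e_2·(-2) + e_3·(2) + e_4·(-1) + e_5·(2) = 0
T: e_1·(0) + e_2·(1) + e_3·(-1) + e_4·(-2) + e_5·(-2) = 0
N: e_1·(1) + e_2·(1) + e_3·(0) + e_4·(0) + e_5·(0) = 0
Solving this homogeneous linear system for the smallest-integer solution (first nonzero entry positive) gives (1, -1, -1, -1, 1).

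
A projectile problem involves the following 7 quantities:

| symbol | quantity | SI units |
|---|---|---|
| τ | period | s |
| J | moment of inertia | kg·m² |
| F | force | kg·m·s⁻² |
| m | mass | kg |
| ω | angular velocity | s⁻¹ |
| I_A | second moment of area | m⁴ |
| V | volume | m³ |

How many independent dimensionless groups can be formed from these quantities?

4

There are 7 variables and 3 base dimensions (M, L, T).
The dimension matrix has rank 3.
Independent dimensionless groups: 7 − 3 = 4.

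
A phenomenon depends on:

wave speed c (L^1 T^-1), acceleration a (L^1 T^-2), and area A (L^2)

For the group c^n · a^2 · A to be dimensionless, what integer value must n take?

-4

Balance the L exponent: (1)·n from c, plus 2·(1) + (2) = 4 from the rest, must sum to zero.
n + 4 = 0, so n = -4.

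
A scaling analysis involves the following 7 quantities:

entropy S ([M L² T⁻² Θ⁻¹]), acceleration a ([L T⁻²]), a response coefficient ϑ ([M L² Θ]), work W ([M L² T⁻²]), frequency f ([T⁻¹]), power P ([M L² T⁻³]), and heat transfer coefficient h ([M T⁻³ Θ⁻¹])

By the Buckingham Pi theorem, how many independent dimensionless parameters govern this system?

3

There are 7 variables and 4 base dimensions (M, L, T, Θ).
The dimension matrix has rank 4.
Independent dimensionless groups: 7 − 4 = 3.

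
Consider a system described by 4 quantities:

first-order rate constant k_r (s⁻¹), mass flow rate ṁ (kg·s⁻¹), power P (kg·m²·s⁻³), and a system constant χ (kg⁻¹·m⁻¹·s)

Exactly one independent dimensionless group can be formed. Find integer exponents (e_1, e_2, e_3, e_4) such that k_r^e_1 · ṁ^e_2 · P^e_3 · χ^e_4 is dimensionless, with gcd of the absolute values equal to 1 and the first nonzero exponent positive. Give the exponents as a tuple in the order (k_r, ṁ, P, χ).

M: e_1·(0) + e_2·(1) + e_3·(1) + e_4·(-1) = 0
L: e_1·(0) + e_2·(0) + e_3·(2) + e_4·(-1) = 0
T: e_1·(-1) + e_2·(-1) + e_3·(-3) + e_4·(1) = 0
Solving this homogeneous linear system for the smallest-integer solution (first nonzero entry positive) gives (2, -1, -1, -2).

(2, -1, -1, -2)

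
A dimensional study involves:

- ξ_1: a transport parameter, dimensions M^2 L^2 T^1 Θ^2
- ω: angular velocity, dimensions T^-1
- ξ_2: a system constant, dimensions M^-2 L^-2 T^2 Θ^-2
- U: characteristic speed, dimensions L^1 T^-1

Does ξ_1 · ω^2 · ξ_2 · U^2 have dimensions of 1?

no

Sum the exponent of each base dimension across the product:
  M: [ξ_1]_M + 2·[ω]_M + [ξ_2]_M + 2·[U]_M = (2) + 2·(0) + (-2) + 2·(0) = 0
  L: [ξ_1]_L + 2·[ω]_L + [ξ_2]_L + 2·[U]_L = (2) + 2·(0) + (-2) + 2·(1) = 2
  T: [ξ_1]_T + 2·[ω]_T + [ξ_2]_T + 2·[U]_T = (1) + 2·(-1) + (2) + 2·(-1) = -1
  Θ: [ξ_1]_Θ + 2·[ω]_Θ + [ξ_2]_Θ + 2·[U]_Θ = (2) + 2·(0) + (-2) + 2·(0) = 0
Net dimensions [L² T⁻¹] ≠ [1] — not dimensionless.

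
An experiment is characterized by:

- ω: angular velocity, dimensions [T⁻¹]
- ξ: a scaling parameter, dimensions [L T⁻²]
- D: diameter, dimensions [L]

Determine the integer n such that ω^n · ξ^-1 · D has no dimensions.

2

Balance the T exponent: (-1)·n from ω, plus −(-2) + (0) = 2 from the rest, must sum to zero.
−n + 2 = 0, so n = 2.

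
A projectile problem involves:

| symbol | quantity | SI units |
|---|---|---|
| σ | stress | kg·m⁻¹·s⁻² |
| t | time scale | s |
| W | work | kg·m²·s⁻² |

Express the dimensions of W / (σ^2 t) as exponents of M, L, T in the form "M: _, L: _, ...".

Collect each base-dimension exponent across the product:
  M: −2·(1) − (0) + (1) = -1
  L: −2·(-1) − (0) + (2) = 4
  T: −2·(-2) − (1) + (-2) = 1
So the dimensions are [M⁻¹ L⁴ T].

M: -1, L: 4, T: 1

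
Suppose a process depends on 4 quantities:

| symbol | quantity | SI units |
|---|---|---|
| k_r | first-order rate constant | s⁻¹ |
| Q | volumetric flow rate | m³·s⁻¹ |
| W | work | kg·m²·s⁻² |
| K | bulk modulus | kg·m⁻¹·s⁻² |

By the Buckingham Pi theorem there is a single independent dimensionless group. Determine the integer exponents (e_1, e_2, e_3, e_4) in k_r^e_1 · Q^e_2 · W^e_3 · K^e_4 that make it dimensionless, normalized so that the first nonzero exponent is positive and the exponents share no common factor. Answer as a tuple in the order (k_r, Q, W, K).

M: e_1·(0) + e_2·(0) + e_3·(1) + e_4·(1) = 0
L: e_1·(0) + e_2·(3) + e_3·(2) + e_4·(-1) = 0
T: e_1·(-1) + e_2·(-1) + e_3·(-2) + e_4·(-2) = 0
Solving this homogeneous linear system for the smallest-integer solution (first nonzero entry positive) gives (1, -1, 1, -1).

(1, -1, 1, -1)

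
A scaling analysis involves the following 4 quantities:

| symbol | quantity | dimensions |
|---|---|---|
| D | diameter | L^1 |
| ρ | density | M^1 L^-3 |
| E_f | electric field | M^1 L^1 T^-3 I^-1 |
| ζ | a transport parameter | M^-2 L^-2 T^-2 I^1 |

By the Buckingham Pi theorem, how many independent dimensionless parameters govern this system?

There are 4 variables and 4 base dimensions (M, L, T, I).
The dimension matrix has rank 4.
Independent dimensionless groups: 4 − 4 = 0.

0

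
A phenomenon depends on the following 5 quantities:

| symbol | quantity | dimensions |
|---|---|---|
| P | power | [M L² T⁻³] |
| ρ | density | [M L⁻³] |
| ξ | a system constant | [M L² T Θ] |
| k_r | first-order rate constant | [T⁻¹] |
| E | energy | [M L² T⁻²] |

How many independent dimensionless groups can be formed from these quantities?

There are 5 variables and 4 base dimensions (M, L, T, Θ).
The dimension matrix has rank 4.
Independent dimensionless groups: 5 − 4 = 1.

1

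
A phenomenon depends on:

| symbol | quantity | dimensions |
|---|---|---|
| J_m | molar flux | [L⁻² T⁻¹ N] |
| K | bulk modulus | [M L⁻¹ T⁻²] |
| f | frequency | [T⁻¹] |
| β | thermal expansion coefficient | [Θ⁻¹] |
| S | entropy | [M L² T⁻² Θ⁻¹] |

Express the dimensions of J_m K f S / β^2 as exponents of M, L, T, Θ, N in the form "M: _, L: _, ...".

Collect each base-dimension exponent across the product:
  M: (0) + (1) + (0) − 2·(0) + (1) = 2
  L: (-2) + (-1) + (0) − 2·(0) + (2) = -1
  T: (-1) + (-2) + (-1) − 2·(0) + (-2) = -6
  Θ: (0) + (0) + (0) − 2·(-1) + (-1) = 1
  N: (1) + (0) + (0) − 2·(0) + (0) = 1
So the dimensions are [M² L⁻¹ T⁻⁶ Θ N].

M: 2, L: -1, T: -6, Θ: 1, N: 1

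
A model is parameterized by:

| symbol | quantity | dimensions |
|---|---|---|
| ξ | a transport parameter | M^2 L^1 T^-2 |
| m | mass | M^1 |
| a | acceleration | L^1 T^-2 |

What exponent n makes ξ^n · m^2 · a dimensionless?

Balance the M exponent: (2)·n from ξ, plus 2·(1) + (0) = 2 from the rest, must sum to zero.
2n + 2 = 0, so n = -1.

-1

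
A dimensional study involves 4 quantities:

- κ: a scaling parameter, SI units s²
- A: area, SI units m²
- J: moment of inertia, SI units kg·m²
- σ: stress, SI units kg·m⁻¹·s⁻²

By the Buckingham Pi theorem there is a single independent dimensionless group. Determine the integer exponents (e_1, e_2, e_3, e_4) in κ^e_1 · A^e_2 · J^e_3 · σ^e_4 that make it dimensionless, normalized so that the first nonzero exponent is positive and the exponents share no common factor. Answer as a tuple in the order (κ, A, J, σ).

M: e_1·(0) + e_2·(0) + e_3·(1) + e_4·(1) = 0
L: e_1·(0) + e_2·(2) + e_3·(2) + e_4·(-1) = 0
T: e_1·(2) + e_2·(0) + e_3·(0) + e_4·(-2) = 0
Solving this homogeneous linear system for the smallest-integer solution (first nonzero entry positive) gives (2, 3, -2, 2).

(2, 3, -2, 2)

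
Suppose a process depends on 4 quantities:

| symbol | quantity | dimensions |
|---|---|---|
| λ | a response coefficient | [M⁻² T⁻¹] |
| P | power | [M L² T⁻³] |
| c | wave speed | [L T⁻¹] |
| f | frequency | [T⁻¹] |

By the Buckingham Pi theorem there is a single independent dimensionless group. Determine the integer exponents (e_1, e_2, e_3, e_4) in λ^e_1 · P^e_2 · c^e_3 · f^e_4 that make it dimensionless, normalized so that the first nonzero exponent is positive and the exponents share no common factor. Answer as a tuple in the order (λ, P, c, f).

(1, 2, -4, -3)

M: e_1·(-2) + e_2·(1) + e_3·(0) + e_4·(0) = 0
L: e_1·(0) + e_2·(2) + e_3·(1) + e_4·(0) = 0
T: e_1·(-1) + e_2·(-3) + e_3·(-1) + e_4·(-1) = 0
Solving this homogeneous linear system for the smallest-integer solution (first nonzero entry positive) gives (1, 2, -4, -3).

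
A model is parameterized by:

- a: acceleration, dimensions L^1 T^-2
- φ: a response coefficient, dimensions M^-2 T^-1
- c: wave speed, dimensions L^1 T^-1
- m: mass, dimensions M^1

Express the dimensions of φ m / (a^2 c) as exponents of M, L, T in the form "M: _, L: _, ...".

Collect each base-dimension exponent across the product:
  M: −2·(0) + (-2) − (0) + (1) = -1
  L: −2·(1) + (0) − (1) + (0) = -3
  T: −2·(-2) + (-1) − (-1) + (0) = 4
So the dimensions are [M⁻¹ L⁻³ T⁴].

M: -1, L: -3, T: 4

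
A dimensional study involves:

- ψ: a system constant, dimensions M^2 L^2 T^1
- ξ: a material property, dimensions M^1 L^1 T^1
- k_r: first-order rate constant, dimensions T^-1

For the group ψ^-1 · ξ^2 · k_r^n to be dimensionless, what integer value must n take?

1

Balance the T exponent: (-1)·n from k_r, plus −(1) + 2·(1) = 1 from the rest, must sum to zero.
−n + 1 = 0, so n = 1.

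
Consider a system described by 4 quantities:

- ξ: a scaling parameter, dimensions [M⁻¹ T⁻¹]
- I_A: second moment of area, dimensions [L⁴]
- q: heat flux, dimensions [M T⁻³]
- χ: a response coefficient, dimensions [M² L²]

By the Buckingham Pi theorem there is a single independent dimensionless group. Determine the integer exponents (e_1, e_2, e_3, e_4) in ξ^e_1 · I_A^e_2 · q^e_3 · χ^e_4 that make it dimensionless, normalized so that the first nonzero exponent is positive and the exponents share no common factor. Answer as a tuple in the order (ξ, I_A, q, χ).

(3, -1, -1, 2)

M: e_1·(-1) + e_2·(0) + e_3·(1) + e_4·(2) = 0
L: e_1·(0) + e_2·(4) + e_3·(0) + e_4·(2) = 0
T: e_1·(-1) + e_2·(0) + e_3·(-3) + e_4·(0) = 0
Solving this homogeneous linear system for the smallest-integer solution (first nonzero entry positive) gives (3, -1, -1, 2).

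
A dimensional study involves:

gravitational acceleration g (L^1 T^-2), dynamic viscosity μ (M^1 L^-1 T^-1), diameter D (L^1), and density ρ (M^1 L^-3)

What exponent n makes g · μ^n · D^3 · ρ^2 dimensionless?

Balance the M exponent: (1)·n from μ, plus (0) + 3·(0) + 2·(1) = 2 from the rest, must sum to zero.
n + 2 = 0, so n = -2.

-2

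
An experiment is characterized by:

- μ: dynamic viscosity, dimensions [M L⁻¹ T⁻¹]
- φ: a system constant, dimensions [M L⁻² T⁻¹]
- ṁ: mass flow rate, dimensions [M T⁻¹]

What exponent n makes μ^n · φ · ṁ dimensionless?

-2

Balance the M exponent: (1)·n from μ, plus (1) + (1) = 2 from the rest, must sum to zero.
n + 2 = 0, so n = -2.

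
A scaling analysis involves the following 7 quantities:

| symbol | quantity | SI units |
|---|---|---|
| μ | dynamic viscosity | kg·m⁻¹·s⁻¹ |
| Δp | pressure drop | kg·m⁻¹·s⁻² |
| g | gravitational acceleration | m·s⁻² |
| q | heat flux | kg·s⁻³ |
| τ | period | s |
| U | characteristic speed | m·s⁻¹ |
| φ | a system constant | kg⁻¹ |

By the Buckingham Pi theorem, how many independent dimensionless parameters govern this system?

4

There are 7 variables and 3 base dimensions (M, L, T).
The dimension matrix has rank 3.
Independent dimensionless groups: 7 − 3 = 4.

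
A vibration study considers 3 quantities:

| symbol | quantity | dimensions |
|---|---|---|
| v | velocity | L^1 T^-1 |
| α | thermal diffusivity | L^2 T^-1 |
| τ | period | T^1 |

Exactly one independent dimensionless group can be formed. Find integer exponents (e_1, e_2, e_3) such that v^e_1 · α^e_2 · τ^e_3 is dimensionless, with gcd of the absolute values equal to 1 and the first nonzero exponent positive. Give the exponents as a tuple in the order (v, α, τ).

(2, -1, 1)

L: e_1·(1) + e_2·(2) + e_3·(0) = 0
T: e_1·(-1) + e_2·(-1) + e_3·(1) = 0
Solving this homogeneous linear system for the smallest-integer solution (first nonzero entry positive) gives (2, -1, 1).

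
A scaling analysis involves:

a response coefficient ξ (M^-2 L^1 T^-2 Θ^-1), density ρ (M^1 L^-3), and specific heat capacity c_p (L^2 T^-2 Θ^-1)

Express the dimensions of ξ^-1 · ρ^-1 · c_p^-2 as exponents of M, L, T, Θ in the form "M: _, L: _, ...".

Collect each base-dimension exponent across the product:
  M: −(-2) − (1) − 2·(0) = 1
  L: −(1) − (-3) − 2·(2) = -2
  T: −(-2) − (0) − 2·(-2) = 6
  Θ: −(-1) − (0) − 2·(-1) = 3
So the dimensions are [M L⁻² T⁶ Θ³].

M: 1, L: -2, T: 6, Θ: 3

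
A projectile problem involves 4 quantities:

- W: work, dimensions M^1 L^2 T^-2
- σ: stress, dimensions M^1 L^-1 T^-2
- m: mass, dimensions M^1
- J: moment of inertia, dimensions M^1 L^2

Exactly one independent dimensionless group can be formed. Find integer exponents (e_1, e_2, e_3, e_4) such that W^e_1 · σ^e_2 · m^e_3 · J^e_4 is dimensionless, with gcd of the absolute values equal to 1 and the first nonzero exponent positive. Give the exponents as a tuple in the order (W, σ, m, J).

M: e_1·(1) + e_2·(1) + e_3·(1) + e_4·(1) = 0
L: e_1·(2) + e_2·(-1) + e_3·(0) + e_4·(2) = 0
T: e_1·(-2) + e_2·(-2) + e_3·(0) + e_4·(0) = 0
Solving this homogeneous linear system for the smallest-integer solution (first nonzero entry positive) gives (2, -2, 3, -3).

(2, -2, 3, -3)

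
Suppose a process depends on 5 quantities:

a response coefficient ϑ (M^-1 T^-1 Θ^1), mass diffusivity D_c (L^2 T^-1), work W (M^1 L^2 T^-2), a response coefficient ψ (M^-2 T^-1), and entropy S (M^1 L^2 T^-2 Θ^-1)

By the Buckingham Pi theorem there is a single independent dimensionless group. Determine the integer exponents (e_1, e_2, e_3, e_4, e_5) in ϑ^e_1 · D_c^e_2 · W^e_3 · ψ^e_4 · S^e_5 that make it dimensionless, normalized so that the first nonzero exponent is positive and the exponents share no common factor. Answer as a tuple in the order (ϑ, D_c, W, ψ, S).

M: e_1·(-1) + e_2·(0) + e_3·(1) + e_4·(-2) + e_5·(1) = 0
L: e_1·(0) + e_2·(2) + e_3·(2) + e_4·(0) + e_5·(2) = 0
T: e_1·(-1) + e_2·(-1) + e_3·(-2) + e_4·(-1) + e_5·(-2) = 0
Θ: e_1·(1) + e_2·(0) + e_3·(0) + e_4·(0) + e_5·(-1) = 0
Solving this homogeneous linear system for the smallest-integer solution (first nonzero entry positive) gives (3, 1, -4, -2, 3).

(3, 1, -4, -2, 3)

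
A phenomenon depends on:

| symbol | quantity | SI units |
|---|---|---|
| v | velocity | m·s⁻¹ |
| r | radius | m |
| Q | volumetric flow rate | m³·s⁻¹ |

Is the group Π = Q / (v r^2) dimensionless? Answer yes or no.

Sum the exponent of each base dimension across the product:
  M: −[v]_M − 2·[r]_M + [Q]_M = −(0) − 2·(0) + (0) = 0
  L: −[v]_L − 2·[r]_L + [Q]_L = −(1) − 2·(1) + (3) = 0
  T: −[v]_T − 2·[r]_T + [Q]_T = −(-1) − 2·(0) + (-1) = 0
All base exponents vanish — dimensionless.

yes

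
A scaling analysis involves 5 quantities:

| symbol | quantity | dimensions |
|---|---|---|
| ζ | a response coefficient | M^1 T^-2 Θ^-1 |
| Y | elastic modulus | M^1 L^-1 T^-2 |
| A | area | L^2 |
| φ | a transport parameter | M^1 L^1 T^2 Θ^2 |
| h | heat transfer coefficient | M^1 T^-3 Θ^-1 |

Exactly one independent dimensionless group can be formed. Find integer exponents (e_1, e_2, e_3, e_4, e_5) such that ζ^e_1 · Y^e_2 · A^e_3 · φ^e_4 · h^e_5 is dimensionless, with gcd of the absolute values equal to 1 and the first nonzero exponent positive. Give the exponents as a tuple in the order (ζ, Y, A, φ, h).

M: e_1·(1) + e_2·(1) + e_3·(0) + e_4·(1) + e_5·(1) = 0
L: e_1·(0) + e_2·(-1) + e_3·(2) + e_4·(1) + e_5·(0) = 0
T: e_1·(-2) + e_2·(-2) + e_3·(0) + e_4·(2) + e_5·(-3) = 0
Θ: e_1·(-1) + e_2·(0) + e_3·(0) + e_4·(2) + e_5·(-1) = 0
Solving this homogeneous linear system for the smallest-integer solution (first nonzero entry positive) gives (2, 3, 2, -1, -4).

(2, 3, 2, -1, -4)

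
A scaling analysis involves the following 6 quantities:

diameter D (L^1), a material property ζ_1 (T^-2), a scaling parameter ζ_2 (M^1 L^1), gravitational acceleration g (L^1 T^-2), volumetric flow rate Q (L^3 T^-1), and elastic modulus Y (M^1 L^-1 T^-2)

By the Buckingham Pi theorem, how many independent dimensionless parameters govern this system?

There are 6 variables and 3 base dimensions (M, L, T).
The dimension matrix has rank 3.
Independent dimensionless groups: 6 − 3 = 3.

3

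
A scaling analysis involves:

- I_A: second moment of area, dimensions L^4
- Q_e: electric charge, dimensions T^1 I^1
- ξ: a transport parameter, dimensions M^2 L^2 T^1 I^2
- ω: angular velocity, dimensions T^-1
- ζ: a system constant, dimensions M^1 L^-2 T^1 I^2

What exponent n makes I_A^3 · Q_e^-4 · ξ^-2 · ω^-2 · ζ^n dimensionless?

4

Balance the M exponent: (1)·n from ζ, plus 3·(0) − 4·(0) − 2·(2) − 2·(0) = -4 from the rest, must sum to zero.
n − 4 = 0, so n = 4.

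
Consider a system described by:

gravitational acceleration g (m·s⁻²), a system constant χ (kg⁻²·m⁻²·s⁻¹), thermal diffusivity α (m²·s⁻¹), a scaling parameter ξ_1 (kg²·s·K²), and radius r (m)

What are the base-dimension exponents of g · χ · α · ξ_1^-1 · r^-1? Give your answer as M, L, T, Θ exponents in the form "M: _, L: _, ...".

M: -4, L: 0, T: -5, Θ: -2

Collect each base-dimension exponent across the product:
  M: (0) + (-2) + (0) − (2) − (0) = -4
  L: (1) + (-2) + (2) − (0) − (1) = 0
  T: (-2) + (-1) + (-1) − (1) − (0) = -5
  Θ: (0) + (0) + (0) − (2) − (0) = -2
So the dimensions are [M⁻⁴ T⁻⁵ Θ⁻²].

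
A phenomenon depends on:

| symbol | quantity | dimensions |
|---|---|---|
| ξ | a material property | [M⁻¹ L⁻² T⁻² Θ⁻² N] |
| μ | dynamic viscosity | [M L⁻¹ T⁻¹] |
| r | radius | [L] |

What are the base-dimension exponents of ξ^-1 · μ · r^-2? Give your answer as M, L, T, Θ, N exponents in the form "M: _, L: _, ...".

M: 2, L: -1, T: 1, Θ: 2, N: -1

Collect each base-dimension exponent across the product:
  M: −(-1) + (1) − 2·(0) = 2
  L: −(-2) + (-1) − 2·(1) = -1
  T: −(-2) + (-1) − 2·(0) = 1
  Θ: −(-2) + (0) − 2·(0) = 2
  N: −(1) + (0) − 2·(0) = -1
So the dimensions are [M² L⁻¹ T Θ² N⁻¹].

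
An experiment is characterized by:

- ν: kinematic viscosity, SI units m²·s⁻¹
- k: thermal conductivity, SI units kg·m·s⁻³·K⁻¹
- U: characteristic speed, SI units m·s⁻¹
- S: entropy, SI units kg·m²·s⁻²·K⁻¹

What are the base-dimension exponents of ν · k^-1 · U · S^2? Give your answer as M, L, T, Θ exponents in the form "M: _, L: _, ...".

M: 1, L: 6, T: -3, Θ: -1

Collect each base-dimension exponent across the product:
  M: (0) − (1) + (0) + 2·(1) = 1
  L: (2) − (1) + (1) + 2·(2) = 6
  T: (-1) − (-3) + (-1) + 2·(-2) = -3
  Θ: (0) − (-1) + (0) + 2·(-1) = -1
So the dimensions are [M L⁶ T⁻³ Θ⁻¹].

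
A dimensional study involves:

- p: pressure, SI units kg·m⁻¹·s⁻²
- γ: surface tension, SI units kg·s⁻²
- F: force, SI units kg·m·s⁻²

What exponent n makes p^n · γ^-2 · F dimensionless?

Balance the M exponent: (1)·n from p, plus −2·(1) + (1) = -1 from the rest, must sum to zero.
n − 1 = 0, so n = 1.

1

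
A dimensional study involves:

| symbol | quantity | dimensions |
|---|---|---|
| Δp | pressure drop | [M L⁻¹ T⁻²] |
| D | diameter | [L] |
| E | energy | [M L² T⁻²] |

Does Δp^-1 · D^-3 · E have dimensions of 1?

Sum the exponent of each base dimension across the product:
  M: −[Δp]_M − 3·[D]_M + [E]_M = −(1) − 3·(0) + (1) = 0
  L: −[Δp]_L − 3·[D]_L + [E]_L = −(-1) − 3·(1) + (2) = 0
  T: −[Δp]_T − 3·[D]_T + [E]_T = −(-2) − 3·(0) + (-2) = 0
All base exponents vanish — dimensionless.

yes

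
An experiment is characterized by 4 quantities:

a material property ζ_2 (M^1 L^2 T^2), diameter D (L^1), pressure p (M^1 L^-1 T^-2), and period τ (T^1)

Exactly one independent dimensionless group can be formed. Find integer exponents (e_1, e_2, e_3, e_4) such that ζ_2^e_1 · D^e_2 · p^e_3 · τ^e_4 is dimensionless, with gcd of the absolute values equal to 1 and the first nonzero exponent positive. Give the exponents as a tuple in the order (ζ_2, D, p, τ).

(1, -3, -1, -4)

M: e_1·(1) + e_2·(0) + e_3·(1) + e_4·(0) = 0
L: e_1·(2) + e_2·(1) + e_3·(-1) + e_4·(0) = 0
T: e_1·(2) + e_2·(0) + e_3·(-2) + e_4·(1) = 0
Solving this homogeneous linear system for the smallest-integer solution (first nonzero entry positive) gives (1, -3, -1, -4).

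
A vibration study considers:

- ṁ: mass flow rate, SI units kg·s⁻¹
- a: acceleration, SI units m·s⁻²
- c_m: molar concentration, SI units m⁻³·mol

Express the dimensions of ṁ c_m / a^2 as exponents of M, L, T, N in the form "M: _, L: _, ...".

M: 1, L: -5, T: 3, N: 1

Collect each base-dimension exponent across the product:
  M: (1) − 2·(0) + (0) = 1
  L: (0) − 2·(1) + (-3) = -5
  T: (-1) − 2·(-2) + (0) = 3
  N: (0) − 2·(0) + (1) = 1
So the dimensions are [M L⁻⁵ T³ N].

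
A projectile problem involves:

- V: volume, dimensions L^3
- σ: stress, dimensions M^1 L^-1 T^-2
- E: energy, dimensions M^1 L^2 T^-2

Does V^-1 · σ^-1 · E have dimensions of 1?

Sum the exponent of each base dimension across the product:
  M: −[V]_M − [σ]_M + [E]_M = −(0) − (1) + (1) = 0
  L: −[V]_L − [σ]_L + [E]_L = −(3) − (-1) + (2) = 0
  T: −[V]_T − [σ]_T + [E]_T = −(0) − (-2) + (-2) = 0
All base exponents vanish — dimensionless.

yes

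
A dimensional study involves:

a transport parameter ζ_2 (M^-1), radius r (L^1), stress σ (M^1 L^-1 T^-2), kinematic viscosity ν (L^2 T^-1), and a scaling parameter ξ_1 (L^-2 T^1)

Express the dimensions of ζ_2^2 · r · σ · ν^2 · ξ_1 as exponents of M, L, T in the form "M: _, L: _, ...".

Collect each base-dimension exponent across the product:
  M: 2·(-1) + (0) + (1) + 2·(0) + (0) = -1
  L: 2·(0) + (1) + (-1) + 2·(2) + (-2) = 2
  T: 2·(0) + (0) + (-2) + 2·(-1) + (1) = -3
So the dimensions are [M⁻¹ L² T⁻³].

M: -1, L: 2, T: -3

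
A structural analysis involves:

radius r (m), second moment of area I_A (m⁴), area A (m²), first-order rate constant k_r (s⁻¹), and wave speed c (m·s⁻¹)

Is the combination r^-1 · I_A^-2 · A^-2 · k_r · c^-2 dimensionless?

Sum the exponent of each base dimension across the product:
  L: −[r]_L − 2·[I_A]_L − 2·[A]_L + [k_r]_L − 2·[c]_L = −(1) − 2·(4) − 2·(2) + (0) − 2·(1) = -15
  T: −[r]_T − 2·[I_A]_T − 2·[A]_T + [k_r]_T − 2·[c]_T = −(0) − 2·(0) − 2·(0) + (-1) − 2·(-1) = 1
Net dimensions [L⁻¹⁵ T] ≠ [1] — not dimensionless.

no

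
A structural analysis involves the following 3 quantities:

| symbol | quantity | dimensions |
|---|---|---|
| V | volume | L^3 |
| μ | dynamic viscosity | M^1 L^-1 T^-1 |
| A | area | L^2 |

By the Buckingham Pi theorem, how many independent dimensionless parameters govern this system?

1

There are 3 variables and 3 base dimensions (M, L, T).
The dimension matrix has rank 2 (less than 3: the dimension vectors are linearly dependent).
Independent dimensionless groups: 3 − 2 = 1.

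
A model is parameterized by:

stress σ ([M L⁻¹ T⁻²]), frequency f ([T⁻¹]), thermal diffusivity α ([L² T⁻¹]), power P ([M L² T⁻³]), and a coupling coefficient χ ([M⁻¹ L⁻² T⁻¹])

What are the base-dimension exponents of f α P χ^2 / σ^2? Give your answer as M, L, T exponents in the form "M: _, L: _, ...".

Collect each base-dimension exponent across the product:
  M: −2·(1) + (0) + (0) + (1) + 2·(-1) = -3
  L: −2·(-1) + (0) + (2) + (2) + 2·(-2) = 2
  T: −2·(-2) + (-1) + (-1) + (-3) + 2·(-1) = -3
So the dimensions are [M⁻³ L² T⁻³].

M: -3, L: 2, T: -3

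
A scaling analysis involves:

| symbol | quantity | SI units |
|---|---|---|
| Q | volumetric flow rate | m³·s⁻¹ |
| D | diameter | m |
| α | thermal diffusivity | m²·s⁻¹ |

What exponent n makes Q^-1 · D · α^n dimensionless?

1

Balance the L exponent: (2)·n from α, plus −(3) + (1) = -2 from the rest, must sum to zero.
2n − 2 = 0, so n = 1.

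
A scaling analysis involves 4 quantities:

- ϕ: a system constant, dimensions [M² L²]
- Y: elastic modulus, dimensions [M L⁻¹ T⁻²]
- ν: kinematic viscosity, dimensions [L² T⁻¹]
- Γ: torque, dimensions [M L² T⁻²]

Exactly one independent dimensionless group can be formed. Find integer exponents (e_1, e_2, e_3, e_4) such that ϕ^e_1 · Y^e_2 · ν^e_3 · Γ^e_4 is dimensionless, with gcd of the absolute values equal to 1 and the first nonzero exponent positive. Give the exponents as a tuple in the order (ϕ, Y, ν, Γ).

M: e_1·(2) + e_2·(1) + e_3·(0) + e_4·(1) = 0
L: e_1·(2) + e_2·(-1) + e_3·(2) + e_4·(2) = 0
T: e_1·(0) + e_2·(-2) + e_3·(-1) + e_4·(-2) = 0
Solving this homogeneous linear system for the smallest-integer solution (first nonzero entry positive) gives (1, 2, 4, -4).

(1, 2, 4, -4)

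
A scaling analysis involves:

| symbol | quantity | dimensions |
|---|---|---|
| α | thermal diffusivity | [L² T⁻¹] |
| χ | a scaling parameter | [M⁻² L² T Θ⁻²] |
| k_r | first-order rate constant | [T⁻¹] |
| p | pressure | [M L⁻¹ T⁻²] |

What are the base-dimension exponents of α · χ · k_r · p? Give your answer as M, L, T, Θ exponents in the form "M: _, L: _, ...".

Collect each base-dimension exponent across the product:
  M: (0) + (-2) + (0) + (1) = -1
  L: (2) + (2) + (0) + (-1) = 3
  T: (-1) + (1) + (-1) + (-2) = -3
  Θ: (0) + (-2) + (0) + (0) = -2
So the dimensions are [M⁻¹ L³ T⁻³ Θ⁻²].

M: -1, L: 3, T: -3, Θ: -2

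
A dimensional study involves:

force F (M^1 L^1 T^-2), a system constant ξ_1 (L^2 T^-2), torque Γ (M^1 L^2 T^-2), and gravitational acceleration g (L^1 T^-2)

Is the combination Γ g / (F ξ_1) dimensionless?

Sum the exponent of each base dimension across the product:
  M: −[F]_M − [ξ_1]_M + [Γ]_M + [g]_M = −(1) − (0) + (1) + (0) = 0
  L: −[F]_L − [ξ_1]_L + [Γ]_L + [g]_L = −(1) − (2) + (2) + (1) = 0
  T: −[F]_T − [ξ_1]_T + [Γ]_T + [g]_T = −(-2) − (-2) + (-2) + (-2) = 0
All base exponents vanish — dimensionless.

yes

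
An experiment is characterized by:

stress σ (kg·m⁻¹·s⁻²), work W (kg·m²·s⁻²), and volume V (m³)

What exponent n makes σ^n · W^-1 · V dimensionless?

1

Balance the M exponent: (1)·n from σ, plus −(1) + (0) = -1 from the rest, must sum to zero.
n − 1 = 0, so n = 1.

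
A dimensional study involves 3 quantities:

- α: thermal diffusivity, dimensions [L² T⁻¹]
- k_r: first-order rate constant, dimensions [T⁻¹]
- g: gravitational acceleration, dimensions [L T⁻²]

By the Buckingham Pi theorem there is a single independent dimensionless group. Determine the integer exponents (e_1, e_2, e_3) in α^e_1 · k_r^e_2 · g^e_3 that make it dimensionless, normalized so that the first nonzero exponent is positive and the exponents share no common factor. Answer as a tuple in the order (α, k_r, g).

L: e_1·(2) + e_2·(0) + e_3·(1) = 0
T: e_1·(-1) + e_2·(-1) + e_3·(-2) = 0
Solving this homogeneous linear system for the smallest-integer solution (first nonzero entry positive) gives (1, 3, -2).

(1, 3, -2)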